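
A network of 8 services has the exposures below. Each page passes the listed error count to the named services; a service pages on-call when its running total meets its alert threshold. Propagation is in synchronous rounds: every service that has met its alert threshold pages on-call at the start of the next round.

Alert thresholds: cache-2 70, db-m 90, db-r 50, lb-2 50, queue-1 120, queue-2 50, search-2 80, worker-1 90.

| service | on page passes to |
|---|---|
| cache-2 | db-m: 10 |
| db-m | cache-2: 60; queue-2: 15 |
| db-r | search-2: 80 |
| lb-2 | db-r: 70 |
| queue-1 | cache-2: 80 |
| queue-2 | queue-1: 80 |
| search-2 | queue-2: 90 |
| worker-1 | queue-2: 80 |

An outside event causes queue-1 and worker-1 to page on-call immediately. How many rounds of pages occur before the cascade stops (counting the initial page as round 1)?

2

Round 1 — queue-1, worker-1 page on-call (initial).
  cache-2: +80 → 80 ≥ 70
  queue-2: +80 → 80 ≥ 50
Round 2 — cache-2, queue-2 page on-call.
  db-m: +10 → 10 < 90
No further pages.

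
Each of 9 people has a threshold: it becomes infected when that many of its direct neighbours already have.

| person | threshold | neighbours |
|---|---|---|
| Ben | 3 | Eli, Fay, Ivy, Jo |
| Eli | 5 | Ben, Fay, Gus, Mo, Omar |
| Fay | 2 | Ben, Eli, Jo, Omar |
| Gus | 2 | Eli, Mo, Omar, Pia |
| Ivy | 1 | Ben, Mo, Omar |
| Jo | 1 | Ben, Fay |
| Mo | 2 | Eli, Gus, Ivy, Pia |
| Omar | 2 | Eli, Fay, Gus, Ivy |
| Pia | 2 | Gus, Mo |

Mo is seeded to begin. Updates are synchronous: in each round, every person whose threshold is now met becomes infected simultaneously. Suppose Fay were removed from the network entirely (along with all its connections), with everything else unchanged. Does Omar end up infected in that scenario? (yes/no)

no

With Fay removed:
Round 1 — Mo becomes infected (initial).
Round 2 — checking thresholds:
  Eli: 1 of 4 neighbours < 5, not yet.
  Gus: 1 of 4 neighbours < 2, not yet.
  Ivy: 1 of 3 neighbours ≥ 1, becomes infected.
  Pia: 1 of 2 neighbours < 2, not yet.
Round 3 — no new infections; cascade stops.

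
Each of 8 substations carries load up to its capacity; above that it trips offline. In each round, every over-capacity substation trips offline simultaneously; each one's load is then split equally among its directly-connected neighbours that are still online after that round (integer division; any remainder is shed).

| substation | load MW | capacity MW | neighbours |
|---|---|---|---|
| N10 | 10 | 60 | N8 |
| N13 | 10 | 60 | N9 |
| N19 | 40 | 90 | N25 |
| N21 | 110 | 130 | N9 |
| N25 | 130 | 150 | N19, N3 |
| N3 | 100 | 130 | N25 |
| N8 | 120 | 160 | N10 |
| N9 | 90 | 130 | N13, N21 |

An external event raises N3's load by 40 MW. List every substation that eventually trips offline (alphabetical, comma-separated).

N19, N25, N3

Round 1 — N3 at 140 > 130. N3 trips offline.
  N3 sheds 140 MW to N25: 140 each.
    N25: 130+140 = 270 > 150
Round 2 — N25 trips offline.
  N25 sheds 270 MW to N19: 270 each.
    N19: 40+270 = 310 > 90
Round 3 — N19 trips offline.
  N19 sheds 310 MW: no online neighbours, lost.
No further trips.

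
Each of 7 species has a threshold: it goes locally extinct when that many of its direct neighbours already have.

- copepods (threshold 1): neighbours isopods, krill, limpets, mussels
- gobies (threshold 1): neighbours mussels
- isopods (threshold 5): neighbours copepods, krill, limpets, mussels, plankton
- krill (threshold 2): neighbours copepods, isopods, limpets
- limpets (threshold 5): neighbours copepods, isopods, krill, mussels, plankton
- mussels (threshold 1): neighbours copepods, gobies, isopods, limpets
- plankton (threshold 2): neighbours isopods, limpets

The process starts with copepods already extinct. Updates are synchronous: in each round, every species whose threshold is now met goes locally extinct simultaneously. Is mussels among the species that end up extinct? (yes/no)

Round 1 — copepods goes locally extinct (initial).
Round 2 — checking thresholds:
  isopods: 1 of 5 neighbours < 5, holds.
  krill: 1 of 3 neighbours < 2, holds.
  limpets: 1 of 5 neighbours < 5, holds.
  mussels: 1 of 4 neighbours ≥ 1, goes locally extinct.
Round 3 — checking thresholds:
  gobies: 1 of 1 neighbours ≥ 1, goes locally extinct.
  isopods: 2 of 5 neighbours < 5, holds.
  krill: 1 of 3 neighbours < 2, holds.
  limpets: 2 of 5 neighbours < 5, holds.
Round 4 — no new extinctions; cascade stops.

yes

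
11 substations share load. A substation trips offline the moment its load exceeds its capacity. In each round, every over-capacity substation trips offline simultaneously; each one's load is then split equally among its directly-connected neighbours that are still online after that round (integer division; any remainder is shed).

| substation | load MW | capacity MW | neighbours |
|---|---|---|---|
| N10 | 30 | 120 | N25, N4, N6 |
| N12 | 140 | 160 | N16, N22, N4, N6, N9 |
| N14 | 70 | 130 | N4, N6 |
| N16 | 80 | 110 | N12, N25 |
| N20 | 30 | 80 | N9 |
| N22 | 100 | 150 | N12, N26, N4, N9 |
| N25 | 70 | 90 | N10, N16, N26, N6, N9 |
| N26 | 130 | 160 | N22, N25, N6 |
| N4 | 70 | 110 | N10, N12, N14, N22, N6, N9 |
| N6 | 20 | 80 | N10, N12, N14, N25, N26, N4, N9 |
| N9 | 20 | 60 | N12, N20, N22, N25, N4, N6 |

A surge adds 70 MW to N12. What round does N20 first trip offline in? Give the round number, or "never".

Round 1 — N12 at 210 > 160. N12 trips offline.
  N12 sheds 210 MW to N16, N22, N4, N6, N9: 42 each.
    N16: 80+42 = 122 > 110
    N22: 100+42 = 142 ≤ 150
    N4: 70+42 = 112 > 110
    N6: 20+42 = 62 ≤ 80
    N9: 20+42 = 62 > 60
Round 2 — N16, N4, N9 trip offline.
  N16 sheds 122 MW to N25: 122 each.
    N25: 70+122 = 192 > 90
  N4 sheds 112 MW to N10, N14, N22, N6: 28 each.
    N10: 30+28 = 58 ≤ 120
    N14: 70+28 = 98 ≤ 130
    N22: 142+28 = 170 > 150
    N6: 62+28 = 90 > 80
  N9 sheds 62 MW to N20, N22, N25, N6: 15 each (2 lost).
    N20: 30+15 = 45 ≤ 80
    N22: 170+15 = 185 > 150
    N25: 192+15 = 207 > 90
    N6: 90+15 = 105 > 80
Round 3 — N22, N25, N6 trip offline.
  N22 sheds 185 MW to N26: 185 each.
    N26: 130+185 = 315 > 160
  N25 sheds 207 MW to N10, N26: 103 each (1 lost).
    N10: 58+103 = 161 > 120
    N26: 315+103 = 418 > 160
  N6 sheds 105 MW to N10, N14, N26: 35 each.
    N10: 161+35 = 196 > 120
    N14: 98+35 = 133 > 130
    N26: 418+35 = 453 > 160
Round 4 — N10, N14, N26 trip offline.
  N10 sheds 196 MW: no online neighbours, lost.
  N14 sheds 133 MW: no online neighbours, lost.
  N26 sheds 453 MW: no online neighbours, lost.
No further trips.

never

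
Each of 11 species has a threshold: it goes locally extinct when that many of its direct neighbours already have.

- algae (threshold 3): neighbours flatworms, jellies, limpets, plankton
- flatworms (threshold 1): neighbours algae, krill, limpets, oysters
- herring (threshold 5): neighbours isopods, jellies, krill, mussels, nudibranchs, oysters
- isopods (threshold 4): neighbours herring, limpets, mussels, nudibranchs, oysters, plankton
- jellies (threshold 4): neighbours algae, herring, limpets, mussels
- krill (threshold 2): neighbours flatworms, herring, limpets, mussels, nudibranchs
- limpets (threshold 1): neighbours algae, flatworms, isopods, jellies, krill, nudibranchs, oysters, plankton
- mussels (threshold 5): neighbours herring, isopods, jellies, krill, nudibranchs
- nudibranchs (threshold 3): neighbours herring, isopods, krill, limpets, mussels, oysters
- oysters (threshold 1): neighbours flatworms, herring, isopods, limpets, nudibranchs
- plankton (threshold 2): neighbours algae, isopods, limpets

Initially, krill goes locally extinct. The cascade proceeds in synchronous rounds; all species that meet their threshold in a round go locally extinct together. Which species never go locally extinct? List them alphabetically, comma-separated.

algae, herring, isopods, jellies, mussels, plankton

Round 1 — krill goes locally extinct (initial).
Round 2 — checking thresholds:
  flatworms: 1 of 4 neighbours ≥ 1, goes locally extinct.
  herring: 1 of 6 neighbours < 5, not yet.
  limpets: 1 of 8 neighbours ≥ 1, goes locally extinct.
  mussels: 1 of 5 neighbours < 5, not yet.
  nudibranchs: 1 of 6 neighbours < 3, not yet.
Round 3 — checking thresholds:
  algae: 2 of 4 neighbours < 3, not yet.
  herring: 1 of 6 neighbours < 5, not yet.
  isopods: 1 of 6 neighbours < 4, not yet.
  jellies: 1 of 4 neighbours < 4, not yet.
  mussels: 1 of 5 neighbours < 5, not yet.
  nudibranchs: 2 of 6 neighbours < 3, not yet.
  oysters: 2 of 5 neighbours ≥ 1, goes locally extinct.
  plankton: 1 of 3 neighbours < 2, not yet.
Round 4 — checking thresholds:
  algae: 2 of 4 neighbours < 3, not yet.
  herring: 2 of 6 neighbours < 5, not yet.
  isopods: 2 of 6 neighbours < 4, not yet.
  jellies: 1 of 4 neighbours < 4, not yet.
  mussels: 1 of 5 neighbours < 5, not yet.
  nudibranchs: 3 of 6 neighbours ≥ 3, goes locally extinct.
  plankton: 1 of 3 neighbours < 2, not yet.
Round 5 — no new extinctions; cascade stops.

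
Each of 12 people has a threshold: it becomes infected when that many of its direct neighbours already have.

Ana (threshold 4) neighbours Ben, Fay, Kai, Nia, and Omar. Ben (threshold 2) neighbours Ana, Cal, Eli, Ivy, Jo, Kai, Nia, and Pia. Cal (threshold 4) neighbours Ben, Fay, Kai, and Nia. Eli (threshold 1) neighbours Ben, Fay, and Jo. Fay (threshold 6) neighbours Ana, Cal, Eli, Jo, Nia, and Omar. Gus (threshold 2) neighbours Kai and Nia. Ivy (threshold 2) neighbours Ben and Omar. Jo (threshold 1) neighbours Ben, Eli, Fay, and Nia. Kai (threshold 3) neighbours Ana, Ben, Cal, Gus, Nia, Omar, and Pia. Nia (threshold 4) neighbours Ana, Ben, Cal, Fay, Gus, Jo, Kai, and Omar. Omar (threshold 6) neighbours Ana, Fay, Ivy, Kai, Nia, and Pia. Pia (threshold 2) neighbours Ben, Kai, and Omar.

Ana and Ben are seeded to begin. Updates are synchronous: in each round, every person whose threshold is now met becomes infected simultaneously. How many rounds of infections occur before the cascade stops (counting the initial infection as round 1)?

2

Round 1 — Ana, Ben become infected (initial).
Round 2 — checking thresholds:
  Cal: 1 of 4 neighbours < 4, not yet.
  Eli: 1 of 3 neighbours ≥ 1, becomes infected.
  Fay: 1 of 6 neighbours < 6, not yet.
  Ivy: 1 of 2 neighbours < 2, not yet.
  Jo: 1 of 4 neighbours ≥ 1, becomes infected.
  Kai: 2 of 7 neighbours < 3, not yet.
  Nia: 2 of 8 neighbours < 4, not yet.
  Omar: 1 of 6 neighbours < 6, not yet.
  Pia: 1 of 3 neighbours < 2, not yet.
Round 3 — no new infections; cascade stops.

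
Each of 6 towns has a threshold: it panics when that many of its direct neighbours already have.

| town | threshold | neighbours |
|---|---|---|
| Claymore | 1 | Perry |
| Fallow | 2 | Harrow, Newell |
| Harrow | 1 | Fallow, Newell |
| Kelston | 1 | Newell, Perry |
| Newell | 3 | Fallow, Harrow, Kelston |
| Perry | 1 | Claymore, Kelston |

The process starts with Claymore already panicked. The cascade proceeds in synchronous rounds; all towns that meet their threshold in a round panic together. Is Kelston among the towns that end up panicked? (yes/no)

Round 1 — Claymore panics (initial).
Round 2 — checking thresholds:
  Perry: 1 of 2 neighbours ≥ 1, panics.
Round 3 — checking thresholds:
  Kelston: 1 of 2 neighbours ≥ 1, panics.
Round 4 — no new panics; cascade stops.

yes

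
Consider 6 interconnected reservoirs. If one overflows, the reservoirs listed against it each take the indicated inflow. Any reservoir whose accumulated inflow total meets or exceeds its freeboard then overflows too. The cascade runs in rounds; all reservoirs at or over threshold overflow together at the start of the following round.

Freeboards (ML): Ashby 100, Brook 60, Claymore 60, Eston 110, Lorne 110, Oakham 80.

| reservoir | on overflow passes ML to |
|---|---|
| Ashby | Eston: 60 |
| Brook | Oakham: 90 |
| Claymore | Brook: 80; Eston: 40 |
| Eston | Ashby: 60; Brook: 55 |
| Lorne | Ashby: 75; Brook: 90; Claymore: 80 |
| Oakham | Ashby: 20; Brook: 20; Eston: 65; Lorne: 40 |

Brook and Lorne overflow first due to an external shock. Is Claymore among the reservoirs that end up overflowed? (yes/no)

yes

Round 1 — Brook, Lorne overflow (initial).
  Ashby: +75 → 75 < 100
  Claymore: +80 → 80 ≥ 60
  Oakham: +90 → 90 ≥ 80
Round 2 — Claymore, Oakham overflow.
  Ashby: +20 → 95 < 100
  Eston: +40+65 → 105 < 110
No further overflows.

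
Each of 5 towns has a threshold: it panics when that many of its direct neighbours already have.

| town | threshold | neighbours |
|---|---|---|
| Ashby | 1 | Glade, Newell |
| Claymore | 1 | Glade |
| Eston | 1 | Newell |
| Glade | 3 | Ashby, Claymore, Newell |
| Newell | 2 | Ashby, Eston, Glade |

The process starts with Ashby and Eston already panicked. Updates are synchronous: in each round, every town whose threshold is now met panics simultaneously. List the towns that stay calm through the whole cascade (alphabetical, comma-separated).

Round 1 — Ashby, Eston panic (initial).
Round 2 — checking thresholds:
  Glade: 1 of 3 neighbours < 3, holds.
  Newell: 2 of 3 neighbours ≥ 2, panics.
Round 3 — no new panics; cascade stops.

Claymore, Glade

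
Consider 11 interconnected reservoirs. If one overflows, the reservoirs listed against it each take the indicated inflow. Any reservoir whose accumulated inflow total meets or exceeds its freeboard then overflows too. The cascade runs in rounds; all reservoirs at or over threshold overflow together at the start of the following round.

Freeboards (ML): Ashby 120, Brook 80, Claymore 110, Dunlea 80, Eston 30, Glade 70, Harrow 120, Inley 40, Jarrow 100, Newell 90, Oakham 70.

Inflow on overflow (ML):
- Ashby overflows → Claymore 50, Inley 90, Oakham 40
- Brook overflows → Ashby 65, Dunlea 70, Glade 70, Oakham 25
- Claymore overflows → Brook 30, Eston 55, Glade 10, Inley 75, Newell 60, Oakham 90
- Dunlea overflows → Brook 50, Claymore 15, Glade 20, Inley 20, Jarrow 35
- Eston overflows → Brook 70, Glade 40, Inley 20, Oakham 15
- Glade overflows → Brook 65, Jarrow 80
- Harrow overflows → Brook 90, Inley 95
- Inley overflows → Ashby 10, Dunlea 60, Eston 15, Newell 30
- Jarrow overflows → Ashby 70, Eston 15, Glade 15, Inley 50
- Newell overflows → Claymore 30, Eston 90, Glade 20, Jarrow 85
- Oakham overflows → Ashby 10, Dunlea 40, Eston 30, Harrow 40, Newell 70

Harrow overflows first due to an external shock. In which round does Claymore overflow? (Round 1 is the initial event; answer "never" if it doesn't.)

Round 1 — Harrow overflows (initial).
  Brook: +90 → 90 ≥ 80
  Inley: +95 → 95 ≥ 40
Round 2 — Brook, Inley overflow.
  Ashby: +65+10 → 75 < 120
  Dunlea: +70+60 → 130 ≥ 80
  Eston: +15 → 15 < 30
  Glade: +70 → 70 ≥ 70
  Newell: +30 → 30 < 90
  Oakham: +25 → 25 < 70
Round 3 — Dunlea, Glade overflow.
  Claymore: +15 → 15 < 110
  Jarrow: +35+80 → 115 ≥ 100
Round 4 — Jarrow overflows.
  Ashby: +70 → 145 ≥ 120
  Eston: +15 → 30 ≥ 30
Round 5 — Ashby, Eston overflow.
  Claymore: +50 → 65 < 110
  Oakham: +40+15 → 80 ≥ 70
Round 6 — Oakham overflows.
  Newell: +70 → 100 ≥ 90
Round 7 — Newell overflows.
  Claymore: +30 → 95 < 110
No further overflows.

never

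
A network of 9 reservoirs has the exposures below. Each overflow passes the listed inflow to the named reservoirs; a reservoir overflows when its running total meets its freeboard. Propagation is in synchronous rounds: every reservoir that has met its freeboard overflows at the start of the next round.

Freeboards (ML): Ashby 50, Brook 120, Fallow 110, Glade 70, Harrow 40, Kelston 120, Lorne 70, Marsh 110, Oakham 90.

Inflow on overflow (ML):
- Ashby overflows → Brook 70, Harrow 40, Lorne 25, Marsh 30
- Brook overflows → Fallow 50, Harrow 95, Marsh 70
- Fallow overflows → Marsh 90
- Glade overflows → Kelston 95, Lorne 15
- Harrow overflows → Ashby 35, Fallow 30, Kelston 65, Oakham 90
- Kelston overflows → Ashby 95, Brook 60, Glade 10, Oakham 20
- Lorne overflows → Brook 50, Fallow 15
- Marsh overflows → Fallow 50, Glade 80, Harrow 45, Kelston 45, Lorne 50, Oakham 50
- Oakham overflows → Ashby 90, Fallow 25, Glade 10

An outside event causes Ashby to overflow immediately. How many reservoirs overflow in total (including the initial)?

3

Round 1 — Ashby overflows (initial).
  Brook: +70 → 70 < 120
  Harrow: +40 → 40 ≥ 40
  Lorne: +25 → 25 < 70
  Marsh: +30 → 30 < 110
Round 2 — Harrow overflows.
  Fallow: +30 → 30 < 110
  Kelston: +65 → 65 < 120
  Oakham: +90 → 90 ≥ 90
Round 3 — Oakham overflows.
  Fallow: +25 → 55 < 110
  Glade: +10 → 10 < 70
No further overflows.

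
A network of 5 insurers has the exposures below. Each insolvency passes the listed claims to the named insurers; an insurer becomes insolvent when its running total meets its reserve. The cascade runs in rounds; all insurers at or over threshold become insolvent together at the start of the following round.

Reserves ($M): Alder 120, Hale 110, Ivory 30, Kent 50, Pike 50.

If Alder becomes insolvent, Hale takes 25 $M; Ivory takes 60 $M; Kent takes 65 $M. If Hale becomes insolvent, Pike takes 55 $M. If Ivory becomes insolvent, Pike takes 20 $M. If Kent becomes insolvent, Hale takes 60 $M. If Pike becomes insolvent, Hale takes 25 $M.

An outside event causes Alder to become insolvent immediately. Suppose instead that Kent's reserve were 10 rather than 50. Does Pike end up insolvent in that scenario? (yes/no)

no

With Kent's reserve at 10:
Round 1 — Alder becomes insolvent (initial).
  Hale: +25 → 25 < 110
  Ivory: +60 → 60 ≥ 30
  Kent: +65 → 65 ≥ 10
Round 2 — Ivory, Kent become insolvent.
  Hale: +60 → 85 < 110
  Pike: +20 → 20 < 50
No further insolvencies.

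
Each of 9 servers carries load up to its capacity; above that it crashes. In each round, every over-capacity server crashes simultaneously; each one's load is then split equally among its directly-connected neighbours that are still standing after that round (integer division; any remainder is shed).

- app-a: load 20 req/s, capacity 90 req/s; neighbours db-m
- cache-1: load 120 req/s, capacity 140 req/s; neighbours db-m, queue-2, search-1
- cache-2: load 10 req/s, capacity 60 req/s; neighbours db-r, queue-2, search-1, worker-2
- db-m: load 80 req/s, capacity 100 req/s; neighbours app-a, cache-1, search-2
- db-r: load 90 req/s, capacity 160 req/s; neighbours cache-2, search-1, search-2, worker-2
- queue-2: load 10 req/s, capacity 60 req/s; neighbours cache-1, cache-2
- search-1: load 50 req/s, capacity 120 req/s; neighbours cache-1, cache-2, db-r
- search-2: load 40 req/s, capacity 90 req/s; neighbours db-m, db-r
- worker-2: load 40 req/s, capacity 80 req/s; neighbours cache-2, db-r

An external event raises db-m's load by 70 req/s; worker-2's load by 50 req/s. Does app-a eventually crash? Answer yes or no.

Round 1 — db-m at 150 > 100; worker-2 at 90 > 80. db-m, worker-2 crash.
  db-m sheds 150 req/s to app-a, cache-1, search-2: 50 each.
    app-a: 20+50 = 70 ≤ 90
    cache-1: 120+50 = 170 > 140
    search-2: 40+50 = 90 ≤ 90
  worker-2 sheds 90 req/s to cache-2, db-r: 45 each.
    cache-2: 10+45 = 55 ≤ 60
    db-r: 90+45 = 135 ≤ 160
Round 2 — cache-1 crashes.
  cache-1 sheds 170 req/s to queue-2, search-1: 85 each.
    queue-2: 10+85 = 95 > 60
    search-1: 50+85 = 135 > 120
Round 3 — queue-2, search-1 crash.
  queue-2 sheds 95 req/s to cache-2: 95 each.
    cache-2: 55+95 = 150 > 60
  search-1 sheds 135 req/s to cache-2, db-r: 67 each (1 lost).
    cache-2: 150+67 = 217 > 60
    db-r: 135+67 = 202 > 160
Round 4 — cache-2, db-r crash.
  cache-2 sheds 217 req/s: no online neighbours, lost.
  db-r sheds 202 req/s to search-2: 202 each.
    search-2: 90+202 = 292 > 90
Round 5 — search-2 crashes.
  search-2 sheds 292 req/s: no online neighbours, lost.
No further crashes.

no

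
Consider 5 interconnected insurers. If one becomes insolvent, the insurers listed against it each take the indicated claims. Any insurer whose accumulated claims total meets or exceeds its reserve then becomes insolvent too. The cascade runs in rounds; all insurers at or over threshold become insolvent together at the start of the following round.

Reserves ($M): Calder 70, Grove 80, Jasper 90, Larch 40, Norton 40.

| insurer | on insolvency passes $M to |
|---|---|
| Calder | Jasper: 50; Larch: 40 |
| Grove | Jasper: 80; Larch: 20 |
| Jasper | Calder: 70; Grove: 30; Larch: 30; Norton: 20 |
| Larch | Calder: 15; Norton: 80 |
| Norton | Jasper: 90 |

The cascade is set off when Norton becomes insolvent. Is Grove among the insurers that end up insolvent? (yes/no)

no

Round 1 — Norton becomes insolvent (initial).
  Jasper: +90 → 90 ≥ 90
Round 2 — Jasper becomes insolvent.
  Calder: +70 → 70 ≥ 70
  Grove: +30 → 30 < 80
  Larch: +30 → 30 < 40
Round 3 — Calder becomes insolvent.
  Larch: +40 → 70 ≥ 40
Round 4 — Larch becomes insolvent.
No further insolvencies.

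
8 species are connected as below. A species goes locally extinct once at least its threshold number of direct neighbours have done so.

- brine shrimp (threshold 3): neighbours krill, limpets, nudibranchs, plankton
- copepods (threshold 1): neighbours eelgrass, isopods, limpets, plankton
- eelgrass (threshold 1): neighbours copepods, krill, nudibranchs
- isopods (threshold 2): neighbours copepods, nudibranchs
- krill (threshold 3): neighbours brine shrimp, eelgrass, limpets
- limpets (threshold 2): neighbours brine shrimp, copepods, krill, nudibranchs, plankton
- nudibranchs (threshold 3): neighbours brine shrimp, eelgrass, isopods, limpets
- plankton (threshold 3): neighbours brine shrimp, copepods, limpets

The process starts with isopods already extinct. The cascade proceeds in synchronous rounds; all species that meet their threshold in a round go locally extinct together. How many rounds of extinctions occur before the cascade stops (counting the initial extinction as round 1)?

Round 1 — isopods goes locally extinct (initial).
Round 2 — checking thresholds:
  copepods: 1 of 4 neighbours ≥ 1, goes locally extinct.
  nudibranchs: 1 of 4 neighbours < 3, below threshold.
Round 3 — checking thresholds:
  eelgrass: 1 of 3 neighbours ≥ 1, goes locally extinct.
  limpets: 1 of 5 neighbours < 2, below threshold.
  nudibranchs: 1 of 4 neighbours < 3, below threshold.
  plankton: 1 of 3 neighbours < 3, below threshold.
Round 4 — no new extinctions; cascade stops.

3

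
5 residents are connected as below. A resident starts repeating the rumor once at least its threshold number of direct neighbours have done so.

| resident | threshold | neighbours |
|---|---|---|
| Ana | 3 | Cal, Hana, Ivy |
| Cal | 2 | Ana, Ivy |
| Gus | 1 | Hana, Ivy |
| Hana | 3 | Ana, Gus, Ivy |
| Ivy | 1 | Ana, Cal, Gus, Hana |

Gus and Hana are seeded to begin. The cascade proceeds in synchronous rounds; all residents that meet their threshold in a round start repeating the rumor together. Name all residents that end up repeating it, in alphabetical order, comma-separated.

Round 1 — Gus, Hana start repeating the rumor (initial).
Round 2 — checking thresholds:
  Ana: 1 of 3 neighbours < 3, not yet.
  Ivy: 2 of 4 neighbours ≥ 1, starts repeating the rumor.
Round 3 — no new spreads; cascade stops.

Gus, Hana, Ivy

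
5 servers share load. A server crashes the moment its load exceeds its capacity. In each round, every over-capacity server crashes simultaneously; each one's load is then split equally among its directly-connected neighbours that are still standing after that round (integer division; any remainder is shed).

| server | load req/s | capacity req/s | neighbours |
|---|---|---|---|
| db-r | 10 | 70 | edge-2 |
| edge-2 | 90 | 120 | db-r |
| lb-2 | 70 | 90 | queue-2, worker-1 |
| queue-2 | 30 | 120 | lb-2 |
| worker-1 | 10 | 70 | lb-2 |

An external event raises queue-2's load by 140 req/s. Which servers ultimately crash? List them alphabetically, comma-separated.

Round 1 — queue-2 at 170 > 120. queue-2 crashes.
  queue-2 sheds 170 req/s to lb-2: 170 each.
    lb-2: 70+170 = 240 > 90
Round 2 — lb-2 crashes.
  lb-2 sheds 240 req/s to worker-1: 240 each.
    worker-1: 10+240 = 250 > 70
Round 3 — worker-1 crashes.
  worker-1 sheds 250 req/s: no online neighbours, lost.
No further crashes.

lb-2, queue-2, worker-1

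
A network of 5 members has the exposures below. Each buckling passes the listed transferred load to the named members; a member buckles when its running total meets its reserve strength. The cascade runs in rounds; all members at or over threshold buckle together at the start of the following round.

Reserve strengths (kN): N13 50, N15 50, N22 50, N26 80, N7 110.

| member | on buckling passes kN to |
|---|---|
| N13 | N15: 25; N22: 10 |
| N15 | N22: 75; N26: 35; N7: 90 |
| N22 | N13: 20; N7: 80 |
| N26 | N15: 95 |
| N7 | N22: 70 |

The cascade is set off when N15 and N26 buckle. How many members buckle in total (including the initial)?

4

Round 1 — N15, N26 buckle (initial).
  N22: +75 → 75 ≥ 50
  N7: +90 → 90 < 110
Round 2 — N22 buckles.
  N13: +20 → 20 < 50
  N7: +80 → 170 ≥ 110
Round 3 — N7 buckles.
No further bucklings.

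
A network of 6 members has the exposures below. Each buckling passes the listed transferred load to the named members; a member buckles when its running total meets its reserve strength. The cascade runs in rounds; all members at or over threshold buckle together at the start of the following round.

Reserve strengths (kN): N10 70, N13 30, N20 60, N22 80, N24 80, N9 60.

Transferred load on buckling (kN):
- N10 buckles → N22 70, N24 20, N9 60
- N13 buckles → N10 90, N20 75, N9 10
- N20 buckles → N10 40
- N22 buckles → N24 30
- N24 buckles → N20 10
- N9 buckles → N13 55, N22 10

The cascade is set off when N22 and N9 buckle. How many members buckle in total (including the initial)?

Round 1 — N22, N9 buckle (initial).
  N13: +55 → 55 ≥ 30
  N24: +30 → 30 < 80
Round 2 — N13 buckles.
  N10: +90 → 90 ≥ 70
  N20: +75 → 75 ≥ 60
Round 3 — N10, N20 buckle.
  N24: +20 → 50 < 80
No further bucklings.

5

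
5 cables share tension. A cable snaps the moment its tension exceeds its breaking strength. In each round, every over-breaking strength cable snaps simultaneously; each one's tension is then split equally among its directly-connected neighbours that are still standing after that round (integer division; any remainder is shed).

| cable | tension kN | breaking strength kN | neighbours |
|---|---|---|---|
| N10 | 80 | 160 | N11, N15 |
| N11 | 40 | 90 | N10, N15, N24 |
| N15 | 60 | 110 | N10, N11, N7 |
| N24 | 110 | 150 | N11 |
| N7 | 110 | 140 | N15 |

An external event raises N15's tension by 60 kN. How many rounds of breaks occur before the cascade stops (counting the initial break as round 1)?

2

Round 1 — N15 at 120 > 110. N15 snaps.
  N15 sheds 120 kN to N10, N11, N7: 40 each.
    N10: 80+40 = 120 ≤ 160
    N11: 40+40 = 80 ≤ 90
    N7: 110+40 = 150 > 140
Round 2 — N7 snaps.
  N7 sheds 150 kN: no online neighbours, lost.
No further breaks.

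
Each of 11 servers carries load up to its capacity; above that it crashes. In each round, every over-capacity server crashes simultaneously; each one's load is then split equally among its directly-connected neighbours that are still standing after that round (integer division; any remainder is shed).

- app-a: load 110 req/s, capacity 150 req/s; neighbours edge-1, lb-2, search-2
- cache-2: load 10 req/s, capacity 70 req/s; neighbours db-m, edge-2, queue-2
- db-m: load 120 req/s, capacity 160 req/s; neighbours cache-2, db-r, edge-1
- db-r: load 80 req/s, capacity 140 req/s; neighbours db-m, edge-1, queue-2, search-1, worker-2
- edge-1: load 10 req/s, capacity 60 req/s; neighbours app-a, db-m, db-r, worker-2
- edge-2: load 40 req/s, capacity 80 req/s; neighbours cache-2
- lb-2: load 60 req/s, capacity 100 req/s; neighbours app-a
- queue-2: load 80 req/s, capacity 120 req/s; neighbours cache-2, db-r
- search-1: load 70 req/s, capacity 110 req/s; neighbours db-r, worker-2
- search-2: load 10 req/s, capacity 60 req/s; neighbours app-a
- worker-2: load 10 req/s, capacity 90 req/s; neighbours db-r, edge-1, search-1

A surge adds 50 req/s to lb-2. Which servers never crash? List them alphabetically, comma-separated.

cache-2, db-m, db-r, edge-2, queue-2, search-1, worker-2

Round 1 — lb-2 at 110 > 100. lb-2 crashes.
  lb-2 sheds 110 req/s to app-a: 110 each.
    app-a: 110+110 = 220 > 150
Round 2 — app-a crashes.
  app-a sheds 220 req/s to edge-1, search-2: 110 each.
    edge-1: 10+110 = 120 > 60
    search-2: 10+110 = 120 > 60
Round 3 — edge-1, search-2 crash.
  edge-1 sheds 120 req/s to db-m, db-r, worker-2: 40 each.
    db-m: 120+40 = 160 ≤ 160
    db-r: 80+40 = 120 ≤ 140
    worker-2: 10+40 = 50 ≤ 90
  search-2 sheds 120 req/s: no online neighbours, lost.
No further crashes.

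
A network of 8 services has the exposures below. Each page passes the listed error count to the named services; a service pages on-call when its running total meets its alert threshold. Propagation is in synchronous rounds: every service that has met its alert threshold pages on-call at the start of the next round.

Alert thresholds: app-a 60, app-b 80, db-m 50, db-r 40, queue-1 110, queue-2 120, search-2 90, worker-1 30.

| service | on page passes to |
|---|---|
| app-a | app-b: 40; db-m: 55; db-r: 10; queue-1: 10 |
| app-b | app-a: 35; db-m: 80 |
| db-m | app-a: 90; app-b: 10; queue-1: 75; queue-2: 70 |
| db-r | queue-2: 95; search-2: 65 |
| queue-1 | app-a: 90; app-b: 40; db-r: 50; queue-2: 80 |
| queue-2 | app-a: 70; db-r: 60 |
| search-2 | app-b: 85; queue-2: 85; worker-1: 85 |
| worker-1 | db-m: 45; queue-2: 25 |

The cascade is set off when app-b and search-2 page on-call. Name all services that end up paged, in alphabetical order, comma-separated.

Round 1 — app-b, search-2 page on-call (initial).
  app-a: +35 → 35 < 60
  db-m: +80 → 80 ≥ 50
  queue-2: +85 → 85 < 120
  worker-1: +85 → 85 ≥ 30
Round 2 — db-m, worker-1 page on-call.
  app-a: +90 → 125 ≥ 60
  queue-1: +75 → 75 < 110
  queue-2: +70+25 → 180 ≥ 120
Round 3 — app-a, queue-2 page on-call.
  db-r: +10+60 → 70 ≥ 40
  queue-1: +10 → 85 < 110
Round 4 — db-r pages on-call.
No further pages.

app-a, app-b, db-m, db-r, queue-2, search-2, worker-1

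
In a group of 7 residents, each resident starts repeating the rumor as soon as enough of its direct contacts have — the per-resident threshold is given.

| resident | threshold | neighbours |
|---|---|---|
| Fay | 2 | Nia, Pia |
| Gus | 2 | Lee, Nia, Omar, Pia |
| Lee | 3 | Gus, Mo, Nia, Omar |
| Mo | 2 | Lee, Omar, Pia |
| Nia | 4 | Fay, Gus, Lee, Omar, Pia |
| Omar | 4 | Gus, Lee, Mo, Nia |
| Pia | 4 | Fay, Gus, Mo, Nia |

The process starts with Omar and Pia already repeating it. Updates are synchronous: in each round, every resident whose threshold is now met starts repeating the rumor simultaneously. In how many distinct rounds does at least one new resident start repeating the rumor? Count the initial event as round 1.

Round 1 — Omar, Pia start repeating the rumor (initial).
Round 2 — checking thresholds:
  Fay: 1 of 2 neighbours < 2, holds.
  Gus: 2 of 4 neighbours ≥ 2, starts repeating the rumor.
  Lee: 1 of 4 neighbours < 3, holds.
  Mo: 2 of 3 neighbours ≥ 2, starts repeating the rumor.
  Nia: 2 of 5 neighbours < 4, holds.
Round 3 — checking thresholds:
  Fay: 1 of 2 neighbours < 2, holds.
  Lee: 3 of 4 neighbours ≥ 3, starts repeating the rumor.
  Nia: 3 of 5 neighbours < 4, holds.
Round 4 — checking thresholds:
  Fay: 1 of 2 neighbours < 2, holds.
  Nia: 4 of 5 neighbours ≥ 4, starts repeating the rumor.
Round 5 — checking thresholds:
  Fay: 2 of 2 neighbours ≥ 2, starts repeating the rumor.
Round 6 — no new spreads; cascade stops.

5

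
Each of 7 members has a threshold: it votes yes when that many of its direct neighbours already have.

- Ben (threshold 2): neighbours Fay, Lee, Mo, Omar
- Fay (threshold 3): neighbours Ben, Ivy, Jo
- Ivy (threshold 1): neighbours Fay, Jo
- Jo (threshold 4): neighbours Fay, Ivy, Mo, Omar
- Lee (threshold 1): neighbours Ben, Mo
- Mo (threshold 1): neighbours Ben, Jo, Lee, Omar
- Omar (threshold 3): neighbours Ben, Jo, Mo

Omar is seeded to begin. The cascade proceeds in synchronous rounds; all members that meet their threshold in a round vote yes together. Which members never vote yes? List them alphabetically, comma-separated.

Fay, Ivy, Jo

Round 1 — Omar votes yes (initial).
Round 2 — checking thresholds:
  Ben: 1 of 4 neighbours < 2, not yet.
  Jo: 1 of 4 neighbours < 4, not yet.
  Mo: 1 of 4 neighbours ≥ 1, votes yes.
Round 3 — checking thresholds:
  Ben: 2 of 4 neighbours ≥ 2, votes yes.
  Jo: 2 of 4 neighbours < 4, not yet.
  Lee: 1 of 2 neighbours ≥ 1, votes yes.
Round 4 — no new yes votes; cascade stops.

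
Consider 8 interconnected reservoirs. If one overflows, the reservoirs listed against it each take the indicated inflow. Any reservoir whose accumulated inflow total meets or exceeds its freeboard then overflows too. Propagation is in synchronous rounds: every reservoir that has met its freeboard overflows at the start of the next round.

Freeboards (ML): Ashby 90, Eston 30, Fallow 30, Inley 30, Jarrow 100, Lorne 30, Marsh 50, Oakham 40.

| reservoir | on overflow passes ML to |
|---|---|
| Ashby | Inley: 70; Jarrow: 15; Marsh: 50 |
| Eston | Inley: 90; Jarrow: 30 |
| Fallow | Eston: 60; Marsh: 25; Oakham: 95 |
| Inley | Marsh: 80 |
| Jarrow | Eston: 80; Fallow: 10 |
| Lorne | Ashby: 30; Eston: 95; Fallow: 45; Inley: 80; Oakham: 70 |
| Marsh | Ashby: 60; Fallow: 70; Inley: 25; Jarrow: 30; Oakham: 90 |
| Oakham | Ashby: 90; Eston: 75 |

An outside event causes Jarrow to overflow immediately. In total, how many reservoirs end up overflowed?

7

Round 1 — Jarrow overflows (initial).
  Eston: +80 → 80 ≥ 30
  Fallow: +10 → 10 < 30
Round 2 — Eston overflows.
  Inley: +90 → 90 ≥ 30
Round 3 — Inley overflows.
  Marsh: +80 → 80 ≥ 50
Round 4 — Marsh overflows.
  Ashby: +60 → 60 < 90
  Fallow: +70 → 80 ≥ 30
  Oakham: +90 → 90 ≥ 40
Round 5 — Fallow, Oakham overflow.
  Ashby: +90 → 150 ≥ 90
Round 6 — Ashby overflows.
No further overflows.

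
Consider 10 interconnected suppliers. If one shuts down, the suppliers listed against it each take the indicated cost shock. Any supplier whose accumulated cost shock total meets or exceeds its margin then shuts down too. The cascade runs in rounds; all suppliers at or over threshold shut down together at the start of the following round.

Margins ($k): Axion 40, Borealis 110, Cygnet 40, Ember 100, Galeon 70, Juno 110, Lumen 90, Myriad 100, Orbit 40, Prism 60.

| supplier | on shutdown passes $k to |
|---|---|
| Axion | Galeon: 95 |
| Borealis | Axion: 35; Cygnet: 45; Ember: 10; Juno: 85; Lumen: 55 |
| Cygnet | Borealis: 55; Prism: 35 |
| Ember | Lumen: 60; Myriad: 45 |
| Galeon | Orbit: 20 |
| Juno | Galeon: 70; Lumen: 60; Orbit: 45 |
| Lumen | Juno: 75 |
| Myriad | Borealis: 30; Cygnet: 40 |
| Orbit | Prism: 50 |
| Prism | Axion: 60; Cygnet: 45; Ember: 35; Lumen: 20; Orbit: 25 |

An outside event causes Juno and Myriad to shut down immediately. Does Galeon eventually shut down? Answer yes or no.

Round 1 — Juno, Myriad shut down (initial).
  Borealis: +30 → 30 < 110
  Cygnet: +40 → 40 ≥ 40
  Galeon: +70 → 70 ≥ 70
  Lumen: +60 → 60 < 90
  Orbit: +45 → 45 ≥ 40
Round 2 — Cygnet, Galeon, Orbit shut down.
  Borealis: +55 → 85 < 110
  Prism: +35+50 → 85 ≥ 60
Round 3 — Prism shuts down.
  Axion: +60 → 60 ≥ 40
  Ember: +35 → 35 < 100
  Lumen: +20 → 80 < 90
Round 4 — Axion shuts down.
No further shutdowns.

yes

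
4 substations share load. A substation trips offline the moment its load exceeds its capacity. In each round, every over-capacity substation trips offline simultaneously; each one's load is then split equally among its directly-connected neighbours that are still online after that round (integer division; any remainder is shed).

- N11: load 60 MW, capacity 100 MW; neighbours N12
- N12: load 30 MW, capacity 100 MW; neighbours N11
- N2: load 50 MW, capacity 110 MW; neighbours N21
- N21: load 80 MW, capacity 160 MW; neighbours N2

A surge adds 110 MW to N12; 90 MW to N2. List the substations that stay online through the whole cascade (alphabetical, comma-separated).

Round 1 — N12 at 140 > 100; N2 at 140 > 110. N12, N2 trip offline.
  N12 sheds 140 MW to N11: 140 each.
    N11: 60+140 = 200 > 100
  N2 sheds 140 MW to N21: 140 each.
    N21: 80+140 = 220 > 160
Round 2 — N11, N21 trip offline.
  N11 sheds 200 MW: no online neighbours, lost.
  N21 sheds 220 MW: no online neighbours, lost.
No further trips.

none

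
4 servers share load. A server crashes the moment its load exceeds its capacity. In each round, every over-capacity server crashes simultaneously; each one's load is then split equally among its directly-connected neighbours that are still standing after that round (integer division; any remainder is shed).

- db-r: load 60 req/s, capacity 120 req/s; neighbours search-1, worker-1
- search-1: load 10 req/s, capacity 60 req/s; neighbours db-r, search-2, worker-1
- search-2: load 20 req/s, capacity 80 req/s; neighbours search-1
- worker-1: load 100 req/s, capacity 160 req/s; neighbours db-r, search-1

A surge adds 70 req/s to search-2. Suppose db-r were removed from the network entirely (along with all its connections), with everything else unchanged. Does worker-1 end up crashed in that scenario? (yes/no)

yes

With db-r removed:
Round 1 — search-2 at 90 > 80. search-2 crashes.
  search-2 sheds 90 req/s to search-1: 90 each.
    search-1: 10+90 = 100 > 60
Round 2 — search-1 crashes.
  search-1 sheds 100 req/s to worker-1: 100 each.
    worker-1: 100+100 = 200 > 160
Round 3 — worker-1 crashes.
  worker-1 sheds 200 req/s: no online neighbours, lost.
No further crashes.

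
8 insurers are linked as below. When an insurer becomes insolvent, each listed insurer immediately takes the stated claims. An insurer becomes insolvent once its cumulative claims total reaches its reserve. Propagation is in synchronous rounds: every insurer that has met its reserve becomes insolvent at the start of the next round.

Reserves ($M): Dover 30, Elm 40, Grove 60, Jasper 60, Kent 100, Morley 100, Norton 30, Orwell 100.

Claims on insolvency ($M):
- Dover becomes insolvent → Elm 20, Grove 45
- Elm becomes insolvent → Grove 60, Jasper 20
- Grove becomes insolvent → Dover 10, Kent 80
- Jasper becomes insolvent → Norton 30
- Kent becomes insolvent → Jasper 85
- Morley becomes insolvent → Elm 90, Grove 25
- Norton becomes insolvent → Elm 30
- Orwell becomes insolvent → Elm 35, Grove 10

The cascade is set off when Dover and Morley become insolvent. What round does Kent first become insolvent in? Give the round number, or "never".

Round 1 — Dover, Morley become insolvent (initial).
  Elm: +20+90 → 110 ≥ 40
  Grove: +45+25 → 70 ≥ 60
Round 2 — Elm, Grove become insolvent.
  Jasper: +20 → 20 < 60
  Kent: +80 → 80 < 100
No further insolvencies.

never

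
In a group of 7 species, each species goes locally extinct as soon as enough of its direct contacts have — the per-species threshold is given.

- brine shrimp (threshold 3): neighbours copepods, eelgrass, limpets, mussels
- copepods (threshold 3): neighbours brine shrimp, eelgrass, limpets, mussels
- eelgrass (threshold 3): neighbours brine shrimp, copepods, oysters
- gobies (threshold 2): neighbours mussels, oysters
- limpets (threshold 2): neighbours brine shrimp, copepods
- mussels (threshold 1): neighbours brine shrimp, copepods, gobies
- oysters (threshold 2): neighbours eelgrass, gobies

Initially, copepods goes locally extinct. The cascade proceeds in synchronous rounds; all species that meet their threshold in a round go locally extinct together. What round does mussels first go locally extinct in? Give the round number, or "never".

2

Round 1 — copepods goes locally extinct (initial).
Round 2 — checking thresholds:
  brine shrimp: 1 of 4 neighbours < 3, holds.
  eelgrass: 1 of 3 neighbours < 3, holds.
  limpets: 1 of 2 neighbours < 2, holds.
  mussels: 1 of 3 neighbours ≥ 1, goes locally extinct.
Round 3 — no new extinctions; cascade stops.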